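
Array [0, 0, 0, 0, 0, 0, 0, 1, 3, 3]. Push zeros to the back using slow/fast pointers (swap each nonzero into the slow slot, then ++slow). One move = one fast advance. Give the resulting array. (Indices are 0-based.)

slow=0 fast=0: a[fast]=0, fast++
slow=0 fast=1: a[fast]=0, fast++
slow=0 fast=2: a[fast]=0, fast++
slow=0 fast=3: a[fast]=0, fast++
slow=0 fast=4: a[fast]=0, fast++
slow=0 fast=5: a[fast]=0, fast++
slow=0 fast=6: a[fast]=0, fast++
slow=0 fast=7: a[fast]=1≠0 swap→a[0]=1, slow++,fast++
slow=1 fast=8: a[fast]=3≠0 swap→a[1]=3, slow++,fast++
slow=2 fast=9: a[fast]=3≠0 swap→a[2]=3, slow++,fast++

[1, 3, 3, 0, 0, 0, 0, 0, 0, 0]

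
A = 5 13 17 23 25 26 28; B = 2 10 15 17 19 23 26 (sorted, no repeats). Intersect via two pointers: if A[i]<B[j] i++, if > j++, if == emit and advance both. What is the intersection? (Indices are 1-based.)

i=1 j=1: 5>2, j++
i=1 j=2: 5<10, i++
i=2 j=2: 13>10, j++
i=2 j=3: 13<15, i++
i=3 j=3: 17>15, j++
i=3 j=4: 17==17 emit, i++,j++
i=4 j=5: 23>19, j++
i=4 j=6: 23==23 emit, i++,j++
i=5 j=7: 25<26, i++
i=6 j=7: 26==26 emit, i++,j++

intersection = [17, 23, 26]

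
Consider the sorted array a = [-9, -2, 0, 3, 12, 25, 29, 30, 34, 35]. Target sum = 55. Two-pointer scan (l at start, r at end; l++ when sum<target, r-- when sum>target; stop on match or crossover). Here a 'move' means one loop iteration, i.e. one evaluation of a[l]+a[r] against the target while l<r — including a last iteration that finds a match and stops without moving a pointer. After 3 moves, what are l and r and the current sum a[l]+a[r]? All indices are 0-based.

[0,9] -9+35=26 <55 → l++
[1,9] -2+35=33 <55 → l++
[2,9] 0+35=35 <55 → l++

l=3, r=9, sum=38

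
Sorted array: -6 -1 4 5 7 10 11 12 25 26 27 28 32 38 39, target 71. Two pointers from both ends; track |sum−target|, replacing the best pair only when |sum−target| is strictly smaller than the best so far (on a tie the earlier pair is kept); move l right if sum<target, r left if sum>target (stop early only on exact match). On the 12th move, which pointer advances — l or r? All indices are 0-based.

[0,14] -6+39=33 d=38 * → l++
[1,14] -1+39=38 d=33 * → l++
[2,14] 4+39=43 d=28 * → l++
[3,14] 5+39=44 d=27 * → l++
[4,14] 7+39=46 d=25 * → l++
[5,14] 10+39=49 d=22 * → l++
[6,14] 11+39=50 d=21 * → l++
[7,14] 12+39=51 d=20 * → l++
[8,14] 25+39=64 d=7 * → l++
[9,14] 26+39=65 d=6 * → l++
[10,14] 27+39=66 d=5 * → l++
[11,14] 28+39=67 d=4 * → l++

l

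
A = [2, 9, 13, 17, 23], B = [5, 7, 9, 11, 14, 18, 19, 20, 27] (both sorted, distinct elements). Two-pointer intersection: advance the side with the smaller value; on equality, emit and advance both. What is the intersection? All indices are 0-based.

intersection = [9]

[i=0,j=0] 2<5 → i++
[i=1,j=0] 9>5 → j++
[i=1,j=1] 9>7 → j++
[i=1,j=2] 9==9 emit → i++,j++
[i=2,j=3] 13>11 → j++
[i=2,j=4] 13<14 → i++
[i=3,j=4] 17>14 → j++
[i=3,j=5] 17<18 → i++
[i=4,j=5] 23>18 → j++
[i=4,j=6] 23>19 → j++
[i=4,j=7] 23>20 → j++
[i=4,j=8] 23<27 → i++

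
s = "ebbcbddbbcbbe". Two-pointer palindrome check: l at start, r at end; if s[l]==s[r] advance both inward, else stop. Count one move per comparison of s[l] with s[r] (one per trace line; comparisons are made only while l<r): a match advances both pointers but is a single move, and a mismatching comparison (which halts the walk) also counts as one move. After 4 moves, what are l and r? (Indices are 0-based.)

l=0 r=12: 'e'=='e', l++,r--
l=1 r=11: 'b'=='b', l++,r--
l=2 r=10: 'b'=='b', l++,r--
l=3 r=9: 'c'=='c', l++,r--

l=4, r=8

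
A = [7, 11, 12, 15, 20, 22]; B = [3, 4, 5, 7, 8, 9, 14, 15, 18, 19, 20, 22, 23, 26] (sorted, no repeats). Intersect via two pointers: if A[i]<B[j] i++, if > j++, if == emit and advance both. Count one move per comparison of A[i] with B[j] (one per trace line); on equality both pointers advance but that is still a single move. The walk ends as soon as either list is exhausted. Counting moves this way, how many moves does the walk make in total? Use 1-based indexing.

[i=1,j=1] 7>3 → j++
[i=1,j=2] 7>4 → j++
[i=1,j=3] 7>5 → j++
[i=1,j=4] 7==7 emit → i++,j++
[i=2,j=5] 11>8 → j++
[i=2,j=6] 11>9 → j++
[i=2,j=7] 11<14 → i++
[i=3,j=7] 12<14 → i++
[i=4,j=7] 15>14 → j++
[i=4,j=8] 15==15 emit → i++,j++
[i=5,j=9] 20>18 → j++
[i=5,j=10] 20>19 → j++
[i=5,j=11] 20==20 emit → i++,j++
[i=6,j=12] 22==22 emit → i++,j++

14 moves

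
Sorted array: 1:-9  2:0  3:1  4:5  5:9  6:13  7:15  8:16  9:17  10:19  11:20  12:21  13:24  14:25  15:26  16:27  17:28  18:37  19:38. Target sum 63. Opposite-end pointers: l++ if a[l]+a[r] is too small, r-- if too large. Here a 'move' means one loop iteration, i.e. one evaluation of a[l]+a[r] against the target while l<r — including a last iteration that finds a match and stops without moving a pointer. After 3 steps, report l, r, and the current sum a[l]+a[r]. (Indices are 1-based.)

l=4, r=19, sum=43

[1,19] -9+38=29 <63 → l++
[2,19] 0+38=38 <63 → l++
[3,19] 1+38=39 <63 → l++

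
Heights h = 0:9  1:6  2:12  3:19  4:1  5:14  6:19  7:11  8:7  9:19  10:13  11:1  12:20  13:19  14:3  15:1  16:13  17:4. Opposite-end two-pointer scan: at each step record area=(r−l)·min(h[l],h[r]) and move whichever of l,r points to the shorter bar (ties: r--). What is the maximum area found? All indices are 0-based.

max area = 190

[0,17] min(9,4)*17=68 best=68 * → r--
[0,16] min(9,13)*16=144 best=144 * → l++
[1,16] min(6,13)*15=90 best=144 → l++
[2,16] min(12,13)*14=168 best=168 * → l++
[3,16] min(19,13)*13=169 best=169 * → r--
[3,15] min(19,1)*12=12 best=169 → r--
[3,14] min(19,3)*11=33 best=169 → r--
[3,13] min(19,19)*10=190 best=190 * → r--
[3,12] min(19,20)*9=171 best=190 → l++
[4,12] min(1,20)*8=8 best=190 → l++
[5,12] min(14,20)*7=98 best=190 → l++
[6,12] min(19,20)*6=114 best=190 → l++
[7,12] min(11,20)*5=55 best=190 → l++
[8,12] min(7,20)*4=28 best=190 → l++
[9,12] min(19,20)*3=57 best=190 → l++
[10,12] min(13,20)*2=26 best=190 → l++
[11,12] min(1,20)*1=1 best=190 → l++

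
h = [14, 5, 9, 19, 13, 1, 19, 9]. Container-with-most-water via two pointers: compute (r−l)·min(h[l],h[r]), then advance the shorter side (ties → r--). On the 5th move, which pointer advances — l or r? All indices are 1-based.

[1,8] min(14,9)*7=63 best=63 * → r--
[1,7] min(14,19)*6=84 best=84 * → l++
[2,7] min(5,19)*5=25 best=84 → l++
[3,7] min(9,19)*4=36 best=84 → l++
[4,7] min(19,19)*3=57 best=84 → r--

r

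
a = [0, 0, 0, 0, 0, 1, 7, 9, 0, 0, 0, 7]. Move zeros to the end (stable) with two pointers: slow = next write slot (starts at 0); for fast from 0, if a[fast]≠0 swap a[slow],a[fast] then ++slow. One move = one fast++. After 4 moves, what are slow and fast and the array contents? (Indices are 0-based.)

slow=0 fast=0: a[fast]=0, fast++
slow=0 fast=1: a[fast]=0, fast++
slow=0 fast=2: a[fast]=0, fast++
slow=0 fast=3: a[fast]=0, fast++

slow=0, fast=4, a=[0, 0, 0, 0, 0, 1, 7, 9, 0, 0, 0, 7]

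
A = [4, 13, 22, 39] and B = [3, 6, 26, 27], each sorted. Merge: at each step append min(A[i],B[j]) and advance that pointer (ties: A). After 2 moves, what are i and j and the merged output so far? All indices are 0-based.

i=1, j=1, merged so far=[3, 4]

i=0 j=0: A[i]=4>B[j]=3 take 3, j++
i=0 j=1: A[i]=4<=B[j]=6 take 4, i++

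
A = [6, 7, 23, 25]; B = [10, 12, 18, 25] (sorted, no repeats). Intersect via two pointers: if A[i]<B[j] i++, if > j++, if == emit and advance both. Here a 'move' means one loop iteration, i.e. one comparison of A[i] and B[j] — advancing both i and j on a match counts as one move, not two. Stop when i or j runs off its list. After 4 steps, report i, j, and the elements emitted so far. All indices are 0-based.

[i=0,j=0] 6<10 → i++
[i=1,j=0] 7<10 → i++
[i=2,j=0] 23>10 → j++
[i=2,j=1] 23>12 → j++

i=2, j=2, emitted=[]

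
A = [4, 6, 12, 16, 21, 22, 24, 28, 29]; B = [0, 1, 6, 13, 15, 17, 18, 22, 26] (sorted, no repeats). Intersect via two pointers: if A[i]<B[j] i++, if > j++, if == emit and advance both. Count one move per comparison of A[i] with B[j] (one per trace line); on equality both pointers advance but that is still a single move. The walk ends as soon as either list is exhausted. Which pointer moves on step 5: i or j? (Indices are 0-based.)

[i=0,j=0] 4>0 → j++
[i=0,j=1] 4>1 → j++
[i=0,j=2] 4<6 → i++
[i=1,j=2] 6==6 emit → i++,j++
[i=2,j=3] 12<13 → i++

i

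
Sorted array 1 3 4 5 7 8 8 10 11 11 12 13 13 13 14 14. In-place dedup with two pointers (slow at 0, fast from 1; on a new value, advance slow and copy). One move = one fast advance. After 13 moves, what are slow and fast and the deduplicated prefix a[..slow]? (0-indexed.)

slow=9, fast=14, prefix=[1, 3, 4, 5, 7, 8, 10, 11, 12, 13]

(s=0,f=1) a[fast]=3≠a[slow]=1 write a[1]=3 → slow++,fast++
(s=1,f=2) a[fast]=4≠a[slow]=3 write a[2]=4 → slow++,fast++
(s=2,f=3) a[fast]=5≠a[slow]=4 write a[3]=5 → slow++,fast++
(s=3,f=4) a[fast]=7≠a[slow]=5 write a[4]=7 → slow++,fast++
(s=4,f=5) a[fast]=8≠a[slow]=7 write a[5]=8 → slow++,fast++
(s=5,f=6) a[fast]=8=a[slow] dup → fast++
(s=5,f=7) a[fast]=10≠a[slow]=8 write a[6]=10 → slow++,fast++
(s=6,f=8) a[fast]=11≠a[slow]=10 write a[7]=11 → slow++,fast++
(s=7,f=9) a[fast]=11=a[slow] dup → fast++
(s=7,f=10) a[fast]=12≠a[slow]=11 write a[8]=12 → slow++,fast++
(s=8,f=11) a[fast]=13≠a[slow]=12 write a[9]=13 → slow++,fast++
(s=9,f=12) a[fast]=13=a[slow] dup → fast++
(s=9,f=13) a[fast]=13=a[slow] dup → fast++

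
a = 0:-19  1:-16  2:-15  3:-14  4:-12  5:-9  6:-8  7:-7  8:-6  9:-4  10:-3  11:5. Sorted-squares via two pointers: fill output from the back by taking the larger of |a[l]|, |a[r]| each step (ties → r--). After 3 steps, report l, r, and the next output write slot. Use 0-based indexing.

l=3, r=11, next write slot=8

l=0 r=11: |-19|>|5| out[11]=361, l++
l=1 r=11: |-16|>|5| out[10]=256, l++
l=2 r=11: |-15|>|5| out[9]=225, l++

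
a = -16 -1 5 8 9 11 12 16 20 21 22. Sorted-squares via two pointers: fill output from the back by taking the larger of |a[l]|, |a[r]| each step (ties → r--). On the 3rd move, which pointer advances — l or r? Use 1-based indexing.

l=1 r=11: |-16|<=|22| out[11]=484, r--
l=1 r=10: |-16|<=|21| out[10]=441, r--
l=1 r=9: |-16|<=|20| out[9]=400, r--

r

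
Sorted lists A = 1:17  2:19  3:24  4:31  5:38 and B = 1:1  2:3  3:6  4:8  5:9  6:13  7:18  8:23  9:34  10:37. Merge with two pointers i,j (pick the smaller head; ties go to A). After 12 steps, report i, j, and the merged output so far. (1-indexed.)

[i=1,j=1] A[i]=17>B[j]=1 take 1 → j++
[i=1,j=2] A[i]=17>B[j]=3 take 3 → j++
[i=1,j=3] A[i]=17>B[j]=6 take 6 → j++
[i=1,j=4] A[i]=17>B[j]=8 take 8 → j++
[i=1,j=5] A[i]=17>B[j]=9 take 9 → j++
[i=1,j=6] A[i]=17>B[j]=13 take 13 → j++
[i=1,j=7] A[i]=17<=B[j]=18 take 17 → i++
[i=2,j=7] A[i]=19>B[j]=18 take 18 → j++
[i=2,j=8] A[i]=19<=B[j]=23 take 19 → i++
[i=3,j=8] A[i]=24>B[j]=23 take 23 → j++
[i=3,j=9] A[i]=24<=B[j]=34 take 24 → i++
[i=4,j=9] A[i]=31<=B[j]=34 take 31 → i++

i=5, j=9, merged so far=[1, 3, 6, 8, 9, 13, 17, 18, 19, 23, 24, 31]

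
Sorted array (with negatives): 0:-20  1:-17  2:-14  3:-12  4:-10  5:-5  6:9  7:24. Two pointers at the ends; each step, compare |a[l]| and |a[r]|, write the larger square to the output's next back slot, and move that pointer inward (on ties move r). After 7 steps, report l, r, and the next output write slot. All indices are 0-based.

l=0 r=7: |-20|<=|24| out[7]=576, r--
l=0 r=6: |-20|>|9| out[6]=400, l++
l=1 r=6: |-17|>|9| out[5]=289, l++
l=2 r=6: |-14|>|9| out[4]=196, l++
l=3 r=6: |-12|>|9| out[3]=144, l++
l=4 r=6: |-10|>|9| out[2]=100, l++
l=5 r=6: |-5|<=|9| out[1]=81, r--

l=5, r=5, next write slot=0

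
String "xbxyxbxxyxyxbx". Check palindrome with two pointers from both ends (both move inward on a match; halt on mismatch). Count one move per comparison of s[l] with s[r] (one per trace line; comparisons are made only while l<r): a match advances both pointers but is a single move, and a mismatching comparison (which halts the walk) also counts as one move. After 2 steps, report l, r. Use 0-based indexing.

l=2, r=11

l=0 r=13: 'x'=='x', l++,r--
l=1 r=12: 'b'=='b', l++,r--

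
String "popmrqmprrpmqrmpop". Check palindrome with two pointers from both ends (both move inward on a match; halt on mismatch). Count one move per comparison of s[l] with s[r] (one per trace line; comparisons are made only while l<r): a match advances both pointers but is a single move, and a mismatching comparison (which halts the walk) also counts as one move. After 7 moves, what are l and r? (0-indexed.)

[0,17] 'p'=='p' → l++,r--
[1,16] 'o'=='o' → l++,r--
[2,15] 'p'=='p' → l++,r--
[3,14] 'm'=='m' → l++,r--
[4,13] 'r'=='r' → l++,r--
[5,12] 'q'=='q' → l++,r--
[6,11] 'm'=='m' → l++,r--

l=7, r=10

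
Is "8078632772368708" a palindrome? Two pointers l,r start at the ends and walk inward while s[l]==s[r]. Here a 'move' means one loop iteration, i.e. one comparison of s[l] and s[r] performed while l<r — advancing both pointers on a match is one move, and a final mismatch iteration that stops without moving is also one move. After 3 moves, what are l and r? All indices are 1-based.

l=4, r=13

[1,16] '8'=='8' → l++,r--
[2,15] '0'=='0' → l++,r--
[3,14] '7'=='7' → l++,r--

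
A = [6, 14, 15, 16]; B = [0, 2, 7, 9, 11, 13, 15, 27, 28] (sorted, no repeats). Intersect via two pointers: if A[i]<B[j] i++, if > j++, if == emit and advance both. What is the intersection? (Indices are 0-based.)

intersection = [15]

i=0 j=0: 6>0, j++
i=0 j=1: 6>2, j++
i=0 j=2: 6<7, i++
i=1 j=2: 14>7, j++
i=1 j=3: 14>9, j++
i=1 j=4: 14>11, j++
i=1 j=5: 14>13, j++
i=1 j=6: 14<15, i++
i=2 j=6: 15==15 emit, i++,j++
i=3 j=7: 16<27, i++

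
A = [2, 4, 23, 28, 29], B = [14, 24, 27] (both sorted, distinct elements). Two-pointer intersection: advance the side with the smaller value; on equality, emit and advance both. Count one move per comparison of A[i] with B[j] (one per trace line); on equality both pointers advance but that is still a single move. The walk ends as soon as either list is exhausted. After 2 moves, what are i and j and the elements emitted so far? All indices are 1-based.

i=3, j=1, emitted=[]

i=1 j=1: 2<14, i++
i=2 j=1: 4<14, i++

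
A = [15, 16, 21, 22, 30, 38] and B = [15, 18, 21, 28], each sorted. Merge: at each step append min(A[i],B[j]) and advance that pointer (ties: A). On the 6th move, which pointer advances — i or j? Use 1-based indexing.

[i=1,j=1] A[i]=15<=B[j]=15 take 15 → i++
[i=2,j=1] A[i]=16>B[j]=15 take 15 → j++
[i=2,j=2] A[i]=16<=B[j]=18 take 16 → i++
[i=3,j=2] A[i]=21>B[j]=18 take 18 → j++
[i=3,j=3] A[i]=21<=B[j]=21 take 21 → i++
[i=4,j=3] A[i]=22>B[j]=21 take 21 → j++

j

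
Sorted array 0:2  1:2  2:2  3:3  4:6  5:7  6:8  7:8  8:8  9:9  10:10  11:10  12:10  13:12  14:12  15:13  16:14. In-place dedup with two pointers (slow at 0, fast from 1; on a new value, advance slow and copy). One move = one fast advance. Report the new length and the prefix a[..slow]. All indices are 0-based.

(s=0,f=1) a[fast]=2=a[slow] dup → fast++
(s=0,f=2) a[fast]=2=a[slow] dup → fast++
(s=0,f=3) a[fast]=3≠a[slow]=2 write a[1]=3 → slow++,fast++
(s=1,f=4) a[fast]=6≠a[slow]=3 write a[2]=6 → slow++,fast++
(s=2,f=5) a[fast]=7≠a[slow]=6 write a[3]=7 → slow++,fast++
(s=3,f=6) a[fast]=8≠a[slow]=7 write a[4]=8 → slow++,fast++
(s=4,f=7) a[fast]=8=a[slow] dup → fast++
(s=4,f=8) a[fast]=8=a[slow] dup → fast++
(s=4,f=9) a[fast]=9≠a[slow]=8 write a[5]=9 → slow++,fast++
(s=5,f=10) a[fast]=10≠a[slow]=9 write a[6]=10 → slow++,fast++
(s=6,f=11) a[fast]=10=a[slow] dup → fast++
(s=6,f=12) a[fast]=10=a[slow] dup → fast++
(s=6,f=13) a[fast]=12≠a[slow]=10 write a[7]=12 → slow++,fast++
(s=7,f=14) a[fast]=12=a[slow] dup → fast++
(s=7,f=15) a[fast]=13≠a[slow]=12 write a[8]=13 → slow++,fast++
(s=8,f=16) a[fast]=14≠a[slow]=13 write a[9]=14 → slow++,fast++

length 10; prefix = [2, 3, 6, 7, 8, 9, 10, 12, 13, 14]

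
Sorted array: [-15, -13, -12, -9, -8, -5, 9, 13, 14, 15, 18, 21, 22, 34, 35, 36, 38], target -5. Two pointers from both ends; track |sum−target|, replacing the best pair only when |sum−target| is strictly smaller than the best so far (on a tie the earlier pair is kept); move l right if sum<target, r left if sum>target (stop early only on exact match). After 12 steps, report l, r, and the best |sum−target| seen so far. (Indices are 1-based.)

[1,17] -15+38=23 d=28 * → r--
[1,16] -15+36=21 d=26 * → r--
[1,15] -15+35=20 d=25 * → r--
[1,14] -15+34=19 d=24 * → r--
[1,13] -15+22=7 d=12 * → r--
[1,12] -15+21=6 d=11 * → r--
[1,11] -15+18=3 d=8 * → r--
[1,10] -15+15=0 d=5 * → r--
[1,9] -15+14=-1 d=4 * → r--
[1,8] -15+13=-2 d=3 * → r--
[1,7] -15+9=-6 d=1 * → l++
[2,7] -13+9=-4 d=1 → r--

l=2, r=6, best |Δ|=1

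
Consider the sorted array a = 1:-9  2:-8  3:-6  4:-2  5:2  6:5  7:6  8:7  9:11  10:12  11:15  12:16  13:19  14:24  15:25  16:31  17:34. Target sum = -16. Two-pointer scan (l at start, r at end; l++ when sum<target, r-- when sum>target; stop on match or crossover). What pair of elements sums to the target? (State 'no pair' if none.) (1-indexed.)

no pair

l=1 r=17: -9+34=25 >-16, r--
l=1 r=16: -9+31=22 >-16, r--
l=1 r=15: -9+25=16 >-16, r--
l=1 r=14: -9+24=15 >-16, r--
l=1 r=13: -9+19=10 >-16, r--
l=1 r=12: -9+16=7 >-16, r--
l=1 r=11: -9+15=6 >-16, r--
l=1 r=10: -9+12=3 >-16, r--
l=1 r=9: -9+11=2 >-16, r--
l=1 r=8: -9+7=-2 >-16, r--
l=1 r=7: -9+6=-3 >-16, r--
l=1 r=6: -9+5=-4 >-16, r--
l=1 r=5: -9+2=-7 >-16, r--
l=1 r=4: -9+-2=-11 >-16, r--
l=1 r=3: -9+-6=-15 >-16, r--
l=1 r=2: -9+-8=-17 <-16, l++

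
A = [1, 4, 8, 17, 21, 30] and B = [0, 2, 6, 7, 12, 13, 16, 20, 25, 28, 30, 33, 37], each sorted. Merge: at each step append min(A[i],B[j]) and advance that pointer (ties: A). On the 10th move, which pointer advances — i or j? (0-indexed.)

j

[i=0,j=0] A[i]=1>B[j]=0 take 0 → j++
[i=0,j=1] A[i]=1<=B[j]=2 take 1 → i++
[i=1,j=1] A[i]=4>B[j]=2 take 2 → j++
[i=1,j=2] A[i]=4<=B[j]=6 take 4 → i++
[i=2,j=2] A[i]=8>B[j]=6 take 6 → j++
[i=2,j=3] A[i]=8>B[j]=7 take 7 → j++
[i=2,j=4] A[i]=8<=B[j]=12 take 8 → i++
[i=3,j=4] A[i]=17>B[j]=12 take 12 → j++
[i=3,j=5] A[i]=17>B[j]=13 take 13 → j++
[i=3,j=6] A[i]=17>B[j]=16 take 16 → j++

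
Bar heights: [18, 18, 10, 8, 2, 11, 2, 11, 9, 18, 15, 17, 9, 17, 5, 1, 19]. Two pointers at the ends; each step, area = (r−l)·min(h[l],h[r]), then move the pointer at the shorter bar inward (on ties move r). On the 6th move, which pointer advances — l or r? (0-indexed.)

l

l=0 r=16: min(18,19)*16=288 best=288 *, l++
l=1 r=16: min(18,19)*15=270 best=288, l++
l=2 r=16: min(10,19)*14=140 best=288, l++
l=3 r=16: min(8,19)*13=104 best=288, l++
l=4 r=16: min(2,19)*12=24 best=288, l++
l=5 r=16: min(11,19)*11=121 best=288, l++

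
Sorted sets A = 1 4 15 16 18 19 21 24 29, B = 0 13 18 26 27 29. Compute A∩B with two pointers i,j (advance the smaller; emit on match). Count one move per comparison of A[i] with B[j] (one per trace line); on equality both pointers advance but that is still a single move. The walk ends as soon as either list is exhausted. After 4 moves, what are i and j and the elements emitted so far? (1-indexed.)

[i=1,j=1] 1>0 → j++
[i=1,j=2] 1<13 → i++
[i=2,j=2] 4<13 → i++
[i=3,j=2] 15>13 → j++

i=3, j=3, emitted=[]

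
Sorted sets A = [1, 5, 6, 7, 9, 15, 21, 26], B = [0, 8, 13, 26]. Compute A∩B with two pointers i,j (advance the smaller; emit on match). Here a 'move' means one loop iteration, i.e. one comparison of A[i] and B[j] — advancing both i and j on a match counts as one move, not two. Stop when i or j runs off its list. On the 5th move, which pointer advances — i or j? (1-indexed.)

[i=1,j=1] 1>0 → j++
[i=1,j=2] 1<8 → i++
[i=2,j=2] 5<8 → i++
[i=3,j=2] 6<8 → i++
[i=4,j=2] 7<8 → i++

i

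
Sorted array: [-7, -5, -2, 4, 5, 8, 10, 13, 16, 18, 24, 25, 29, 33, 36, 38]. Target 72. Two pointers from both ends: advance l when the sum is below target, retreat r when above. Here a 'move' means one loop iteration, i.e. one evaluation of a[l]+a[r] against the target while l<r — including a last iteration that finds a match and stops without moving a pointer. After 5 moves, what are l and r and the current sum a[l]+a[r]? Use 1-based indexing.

l=6, r=16, sum=46

l=1 r=16: -7+38=31 <72, l++
l=2 r=16: -5+38=33 <72, l++
l=3 r=16: -2+38=36 <72, l++
l=4 r=16: 4+38=42 <72, l++
l=5 r=16: 5+38=43 <72, l++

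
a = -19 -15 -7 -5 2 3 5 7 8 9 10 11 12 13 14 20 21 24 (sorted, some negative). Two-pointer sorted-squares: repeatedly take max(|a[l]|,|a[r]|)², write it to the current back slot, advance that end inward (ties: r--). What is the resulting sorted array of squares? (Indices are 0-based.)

[4, 9, 25, 25, 49, 49, 64, 81, 100, 121, 144, 169, 196, 225, 361, 400, 441, 576]

[0,17] |-19|<=|24| out[17]=576 → r--
[0,16] |-19|<=|21| out[16]=441 → r--
[0,15] |-19|<=|20| out[15]=400 → r--
[0,14] |-19|>|14| out[14]=361 → l++
[1,14] |-15|>|14| out[13]=225 → l++
[2,14] |-7|<=|14| out[12]=196 → r--
[2,13] |-7|<=|13| out[11]=169 → r--
[2,12] |-7|<=|12| out[10]=144 → r--
[2,11] |-7|<=|11| out[9]=121 → r--
[2,10] |-7|<=|10| out[8]=100 → r--
[2,9] |-7|<=|9| out[7]=81 → r--
[2,8] |-7|<=|8| out[6]=64 → r--
[2,7] |-7|<=|7| out[5]=49 → r--
[2,6] |-7|>|5| out[4]=49 → l++
[3,6] |-5|<=|5| out[3]=25 → r--
[3,5] |-5|>|3| out[2]=25 → l++
[4,5] |2|<=|3| out[1]=9 → r--
[4,4] |2|<=|2| out[0]=4 → r--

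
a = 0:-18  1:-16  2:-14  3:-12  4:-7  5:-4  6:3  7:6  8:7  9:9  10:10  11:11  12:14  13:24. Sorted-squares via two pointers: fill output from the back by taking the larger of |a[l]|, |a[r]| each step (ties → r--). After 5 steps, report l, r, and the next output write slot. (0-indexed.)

[0,13] |-18|<=|24| out[13]=576 → r--
[0,12] |-18|>|14| out[12]=324 → l++
[1,12] |-16|>|14| out[11]=256 → l++
[2,12] |-14|<=|14| out[10]=196 → r--
[2,11] |-14|>|11| out[9]=196 → l++

l=3, r=11, next write slot=8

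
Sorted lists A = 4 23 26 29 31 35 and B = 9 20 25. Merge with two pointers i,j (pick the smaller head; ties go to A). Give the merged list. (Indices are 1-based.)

[4, 9, 20, 23, 25, 26, 29, 31, 35]

i=1 j=1: A[i]=4<=B[j]=9 take 4, i++
i=2 j=1: A[i]=23>B[j]=9 take 9, j++
i=2 j=2: A[i]=23>B[j]=20 take 20, j++
i=2 j=3: A[i]=23<=B[j]=25 take 23, i++
i=3 j=3: A[i]=26>B[j]=25 take 25, j++
i=3 j=4: B done, take A[i]=26, i++
i=4 j=4: B done, take A[i]=29, i++
i=5 j=4: B done, take A[i]=31, i++
i=6 j=4: B done, take A[i]=35, i++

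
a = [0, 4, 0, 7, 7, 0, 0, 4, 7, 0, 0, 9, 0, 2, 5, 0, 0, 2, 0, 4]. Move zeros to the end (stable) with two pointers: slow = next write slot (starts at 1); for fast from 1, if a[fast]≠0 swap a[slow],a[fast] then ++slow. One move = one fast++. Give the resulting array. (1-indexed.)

[4, 7, 7, 4, 7, 9, 2, 5, 2, 4, 0, 0, 0, 0, 0, 0, 0, 0, 0, 0]

(s=1,f=1) a[fast]=0 → fast++
(s=1,f=2) a[fast]=4≠0 swap→a[1]=4 → slow++,fast++
(s=2,f=3) a[fast]=0 → fast++
(s=2,f=4) a[fast]=7≠0 swap→a[2]=7 → slow++,fast++
(s=3,f=5) a[fast]=7≠0 swap→a[3]=7 → slow++,fast++
(s=4,f=6) a[fast]=0 → fast++
(s=4,f=7) a[fast]=0 → fast++
(s=4,f=8) a[fast]=4≠0 swap→a[4]=4 → slow++,fast++
(s=5,f=9) a[fast]=7≠0 swap→a[5]=7 → slow++,fast++
(s=6,f=10) a[fast]=0 → fast++
(s=6,f=11) a[fast]=0 → fast++
(s=6,f=12) a[fast]=9≠0 swap→a[6]=9 → slow++,fast++
(s=7,f=13) a[fast]=0 → fast++
(s=7,f=14) a[fast]=2≠0 swap→a[7]=2 → slow++,fast++
(s=8,f=15) a[fast]=5≠0 swap→a[8]=5 → slow++,fast++
(s=9,f=16) a[fast]=0 → fast++
(s=9,f=17) a[fast]=0 → fast++
(s=9,f=18) a[fast]=2≠0 swap→a[9]=2 → slow++,fast++
(s=10,f=19) a[fast]=0 → fast++
(s=10,f=20) a[fast]=4≠0 swap→a[10]=4 → slow++,fast++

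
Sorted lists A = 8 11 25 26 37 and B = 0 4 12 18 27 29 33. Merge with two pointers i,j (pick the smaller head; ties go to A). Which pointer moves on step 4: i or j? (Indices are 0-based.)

[i=0,j=0] A[i]=8>B[j]=0 take 0 → j++
[i=0,j=1] A[i]=8>B[j]=4 take 4 → j++
[i=0,j=2] A[i]=8<=B[j]=12 take 8 → i++
[i=1,j=2] A[i]=11<=B[j]=12 take 11 → i++

i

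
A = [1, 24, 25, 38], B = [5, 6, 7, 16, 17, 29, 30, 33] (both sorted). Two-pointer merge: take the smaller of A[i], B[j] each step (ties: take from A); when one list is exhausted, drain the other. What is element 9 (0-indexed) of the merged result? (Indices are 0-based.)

merged[9] = 30

[i=0,j=0] A[i]=1<=B[j]=5 take 1 → i++
[i=1,j=0] A[i]=24>B[j]=5 take 5 → j++
[i=1,j=1] A[i]=24>B[j]=6 take 6 → j++
[i=1,j=2] A[i]=24>B[j]=7 take 7 → j++
[i=1,j=3] A[i]=24>B[j]=16 take 16 → j++
[i=1,j=4] A[i]=24>B[j]=17 take 17 → j++
[i=1,j=5] A[i]=24<=B[j]=29 take 24 → i++
[i=2,j=5] A[i]=25<=B[j]=29 take 25 → i++
[i=3,j=5] A[i]=38>B[j]=29 take 29 → j++
[i=3,j=6] A[i]=38>B[j]=30 take 30 → j++
[i=3,j=7] A[i]=38>B[j]=33 take 33 → j++
[i=3,j=8] B done, take A[i]=38 → i++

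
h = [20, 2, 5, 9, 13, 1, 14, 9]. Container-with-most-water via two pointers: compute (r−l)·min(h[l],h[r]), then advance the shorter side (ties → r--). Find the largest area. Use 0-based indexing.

max area = 84

[0,7] min(20,9)*7=63 best=63 * → r--
[0,6] min(20,14)*6=84 best=84 * → r--
[0,5] min(20,1)*5=5 best=84 → r--
[0,4] min(20,13)*4=52 best=84 → r--
[0,3] min(20,9)*3=27 best=84 → r--
[0,2] min(20,5)*2=10 best=84 → r--
[0,1] min(20,2)*1=2 best=84 → r--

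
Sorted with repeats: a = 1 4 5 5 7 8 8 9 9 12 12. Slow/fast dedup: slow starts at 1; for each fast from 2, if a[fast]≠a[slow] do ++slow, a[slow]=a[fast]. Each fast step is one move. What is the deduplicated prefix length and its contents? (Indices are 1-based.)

(s=1,f=2) a[fast]=4≠a[slow]=1 write a[2]=4 → slow++,fast++
(s=2,f=3) a[fast]=5≠a[slow]=4 write a[3]=5 → slow++,fast++
(s=3,f=4) a[fast]=5=a[slow] dup → fast++
(s=3,f=5) a[fast]=7≠a[slow]=5 write a[4]=7 → slow++,fast++
(s=4,f=6) a[fast]=8≠a[slow]=7 write a[5]=8 → slow++,fast++
(s=5,f=7) a[fast]=8=a[slow] dup → fast++
(s=5,f=8) a[fast]=9≠a[slow]=8 write a[6]=9 → slow++,fast++
(s=6,f=9) a[fast]=9=a[slow] dup → fast++
(s=6,f=10) a[fast]=12≠a[slow]=9 write a[7]=12 → slow++,fast++
(s=7,f=11) a[fast]=12=a[slow] dup → fast++

length 7; prefix = [1, 4, 5, 7, 8, 9, 12]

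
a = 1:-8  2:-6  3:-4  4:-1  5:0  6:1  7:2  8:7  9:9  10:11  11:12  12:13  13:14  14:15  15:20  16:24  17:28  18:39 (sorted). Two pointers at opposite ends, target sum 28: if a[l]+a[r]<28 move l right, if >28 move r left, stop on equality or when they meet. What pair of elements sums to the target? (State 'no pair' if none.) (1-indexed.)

(0, 28)

l=1 r=18: -8+39=31 >28, r--
l=1 r=17: -8+28=20 <28, l++
l=2 r=17: -6+28=22 <28, l++
l=3 r=17: -4+28=24 <28, l++
l=4 r=17: -1+28=27 <28, l++
l=5 r=17: 0+28=28, found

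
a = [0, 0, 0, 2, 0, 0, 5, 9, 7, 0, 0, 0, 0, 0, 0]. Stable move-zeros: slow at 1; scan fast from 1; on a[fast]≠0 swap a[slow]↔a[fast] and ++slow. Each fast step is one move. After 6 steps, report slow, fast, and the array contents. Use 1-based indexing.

slow=1 fast=1: a[fast]=0, fast++
slow=1 fast=2: a[fast]=0, fast++
slow=1 fast=3: a[fast]=0, fast++
slow=1 fast=4: a[fast]=2≠0 swap→a[1]=2, slow++,fast++
slow=2 fast=5: a[fast]=0, fast++
slow=2 fast=6: a[fast]=0, fast++

slow=2, fast=7, a=[2, 0, 0, 0, 0, 0, 5, 9, 7, 0, 0, 0, 0, 0, 0]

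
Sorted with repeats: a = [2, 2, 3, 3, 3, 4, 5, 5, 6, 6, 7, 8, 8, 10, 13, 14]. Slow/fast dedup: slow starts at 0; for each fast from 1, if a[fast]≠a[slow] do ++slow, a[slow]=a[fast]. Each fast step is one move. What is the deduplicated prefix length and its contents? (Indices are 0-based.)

slow=0 fast=1: a[fast]=2=a[slow] dup, fast++
slow=0 fast=2: a[fast]=3≠a[slow]=2 write a[1]=3, slow++,fast++
slow=1 fast=3: a[fast]=3=a[slow] dup, fast++
slow=1 fast=4: a[fast]=3=a[slow] dup, fast++
slow=1 fast=5: a[fast]=4≠a[slow]=3 write a[2]=4, slow++,fast++
slow=2 fast=6: a[fast]=5≠a[slow]=4 write a[3]=5, slow++,fast++
slow=3 fast=7: a[fast]=5=a[slow] dup, fast++
slow=3 fast=8: a[fast]=6≠a[slow]=5 write a[4]=6, slow++,fast++
slow=4 fast=9: a[fast]=6=a[slow] dup, fast++
slow=4 fast=10: a[fast]=7≠a[slow]=6 write a[5]=7, slow++,fast++
slow=5 fast=11: a[fast]=8≠a[slow]=7 write a[6]=8, slow++,fast++
slow=6 fast=12: a[fast]=8=a[slow] dup, fast++
slow=6 fast=13: a[fast]=10≠a[slow]=8 write a[7]=10, slow++,fast++
slow=7 fast=14: a[fast]=13≠a[slow]=10 write a[8]=13, slow++,fast++
slow=8 fast=15: a[fast]=14≠a[slow]=13 write a[9]=14, slow++,fast++

length 10; prefix = [2, 3, 4, 5, 6, 7, 8, 10, 13, 14]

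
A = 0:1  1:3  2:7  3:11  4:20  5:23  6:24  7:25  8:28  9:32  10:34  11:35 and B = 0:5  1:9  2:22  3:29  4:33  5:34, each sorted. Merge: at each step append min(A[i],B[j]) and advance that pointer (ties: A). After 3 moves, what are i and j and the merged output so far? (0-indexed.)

[i=0,j=0] A[i]=1<=B[j]=5 take 1 → i++
[i=1,j=0] A[i]=3<=B[j]=5 take 3 → i++
[i=2,j=0] A[i]=7>B[j]=5 take 5 → j++

i=2, j=1, merged so far=[1, 3, 5]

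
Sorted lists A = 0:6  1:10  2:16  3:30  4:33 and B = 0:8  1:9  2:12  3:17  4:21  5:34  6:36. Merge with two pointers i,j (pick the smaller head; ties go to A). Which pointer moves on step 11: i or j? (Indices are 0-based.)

j

i=0 j=0: A[i]=6<=B[j]=8 take 6, i++
i=1 j=0: A[i]=10>B[j]=8 take 8, j++
i=1 j=1: A[i]=10>B[j]=9 take 9, j++
i=1 j=2: A[i]=10<=B[j]=12 take 10, i++
i=2 j=2: A[i]=16>B[j]=12 take 12, j++
i=2 j=3: A[i]=16<=B[j]=17 take 16, i++
i=3 j=3: A[i]=30>B[j]=17 take 17, j++
i=3 j=4: A[i]=30>B[j]=21 take 21, j++
i=3 j=5: A[i]=30<=B[j]=34 take 30, i++
i=4 j=5: A[i]=33<=B[j]=34 take 33, i++
i=5 j=5: A done, take B[j]=34, j++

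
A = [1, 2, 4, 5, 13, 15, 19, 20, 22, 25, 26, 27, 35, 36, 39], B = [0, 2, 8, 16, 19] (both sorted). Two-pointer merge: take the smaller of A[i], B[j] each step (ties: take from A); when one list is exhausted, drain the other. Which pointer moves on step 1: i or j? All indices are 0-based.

j

i=0 j=0: A[i]=1>B[j]=0 take 0, j++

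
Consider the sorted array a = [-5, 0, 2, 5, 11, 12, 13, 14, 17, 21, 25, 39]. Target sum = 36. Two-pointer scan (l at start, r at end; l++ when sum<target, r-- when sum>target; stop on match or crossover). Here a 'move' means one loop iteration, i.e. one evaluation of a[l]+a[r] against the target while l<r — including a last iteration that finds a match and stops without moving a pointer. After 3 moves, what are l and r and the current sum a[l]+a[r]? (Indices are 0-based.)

[0,11] -5+39=34 <36 → l++
[1,11] 0+39=39 >36 → r--
[1,10] 0+25=25 <36 → l++

l=2, r=10, sum=27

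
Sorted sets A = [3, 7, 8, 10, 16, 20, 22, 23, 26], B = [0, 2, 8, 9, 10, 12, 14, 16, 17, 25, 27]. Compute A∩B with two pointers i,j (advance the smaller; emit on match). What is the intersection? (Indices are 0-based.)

i=0 j=0: 3>0, j++
i=0 j=1: 3>2, j++
i=0 j=2: 3<8, i++
i=1 j=2: 7<8, i++
i=2 j=2: 8==8 emit, i++,j++
i=3 j=3: 10>9, j++
i=3 j=4: 10==10 emit, i++,j++
i=4 j=5: 16>12, j++
i=4 j=6: 16>14, j++
i=4 j=7: 16==16 emit, i++,j++
i=5 j=8: 20>17, j++
i=5 j=9: 20<25, i++
i=6 j=9: 22<25, i++
i=7 j=9: 23<25, i++
i=8 j=9: 26>25, j++
i=8 j=10: 26<27, i++

intersection = [8, 10, 16]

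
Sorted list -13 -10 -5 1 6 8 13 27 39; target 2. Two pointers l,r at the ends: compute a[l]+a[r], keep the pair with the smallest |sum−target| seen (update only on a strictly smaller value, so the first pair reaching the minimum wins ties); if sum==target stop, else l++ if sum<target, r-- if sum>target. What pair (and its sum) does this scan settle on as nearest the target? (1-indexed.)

pair (-10, 13) with sum 3 (|Δ|=1)

[1,9] -13+39=26 d=24 * → r--
[1,8] -13+27=14 d=12 * → r--
[1,7] -13+13=0 d=2 * → l++
[2,7] -10+13=3 d=1 * → r--
[2,6] -10+8=-2 d=4 → l++
[3,6] -5+8=3 d=1 → r--
[3,5] -5+6=1 d=1 → l++
[4,5] 1+6=7 d=5 → r--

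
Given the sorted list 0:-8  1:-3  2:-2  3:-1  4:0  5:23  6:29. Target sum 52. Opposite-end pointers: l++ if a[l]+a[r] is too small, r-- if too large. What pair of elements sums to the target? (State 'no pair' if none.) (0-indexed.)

(23, 29)

[0,6] -8+29=21 <52 → l++
[1,6] -3+29=26 <52 → l++
[2,6] -2+29=27 <52 → l++
[3,6] -1+29=28 <52 → l++
[4,6] 0+29=29 <52 → l++
[5,6] 23+29=52 → found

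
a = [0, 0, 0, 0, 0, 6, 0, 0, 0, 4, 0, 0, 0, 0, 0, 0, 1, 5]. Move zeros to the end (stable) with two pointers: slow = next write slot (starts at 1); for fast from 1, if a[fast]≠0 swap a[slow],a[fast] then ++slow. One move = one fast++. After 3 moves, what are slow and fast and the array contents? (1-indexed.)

slow=1, fast=4, a=[0, 0, 0, 0, 0, 6, 0, 0, 0, 4, 0, 0, 0, 0, 0, 0, 1, 5]

slow=1 fast=1: a[fast]=0, fast++
slow=1 fast=2: a[fast]=0, fast++
slow=1 fast=3: a[fast]=0, fast++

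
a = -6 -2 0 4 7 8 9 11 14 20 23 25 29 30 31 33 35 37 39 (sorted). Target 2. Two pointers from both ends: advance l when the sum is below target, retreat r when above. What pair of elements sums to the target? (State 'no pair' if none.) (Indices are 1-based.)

l=1 r=19: -6+39=33 >2, r--
l=1 r=18: -6+37=31 >2, r--
l=1 r=17: -6+35=29 >2, r--
l=1 r=16: -6+33=27 >2, r--
l=1 r=15: -6+31=25 >2, r--
l=1 r=14: -6+30=24 >2, r--
l=1 r=13: -6+29=23 >2, r--
l=1 r=12: -6+25=19 >2, r--
l=1 r=11: -6+23=17 >2, r--
l=1 r=10: -6+20=14 >2, r--
l=1 r=9: -6+14=8 >2, r--
l=1 r=8: -6+11=5 >2, r--
l=1 r=7: -6+9=3 >2, r--
l=1 r=6: -6+8=2, found

(-6, 8)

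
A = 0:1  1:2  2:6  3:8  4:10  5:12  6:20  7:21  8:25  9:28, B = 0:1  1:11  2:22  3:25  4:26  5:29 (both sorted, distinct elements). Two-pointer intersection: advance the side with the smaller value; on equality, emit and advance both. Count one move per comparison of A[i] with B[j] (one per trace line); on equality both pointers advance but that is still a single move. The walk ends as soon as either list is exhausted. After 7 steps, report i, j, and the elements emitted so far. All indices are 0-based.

i=6, j=2, emitted=[1]

i=0 j=0: 1==1 emit, i++,j++
i=1 j=1: 2<11, i++
i=2 j=1: 6<11, i++
i=3 j=1: 8<11, i++
i=4 j=1: 10<11, i++
i=5 j=1: 12>11, j++
i=5 j=2: 12<22, i++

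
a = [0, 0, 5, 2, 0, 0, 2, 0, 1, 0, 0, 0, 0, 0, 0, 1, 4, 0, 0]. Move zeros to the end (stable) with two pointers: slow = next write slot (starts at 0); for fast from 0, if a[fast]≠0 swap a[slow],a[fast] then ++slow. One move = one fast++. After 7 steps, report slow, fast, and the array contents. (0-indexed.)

slow=3, fast=7, a=[5, 2, 2, 0, 0, 0, 0, 0, 1, 0, 0, 0, 0, 0, 0, 1, 4, 0, 0]

(s=0,f=0) a[fast]=0 → fast++
(s=0,f=1) a[fast]=0 → fast++
(s=0,f=2) a[fast]=5≠0 swap→a[0]=5 → slow++,fast++
(s=1,f=3) a[fast]=2≠0 swap→a[1]=2 → slow++,fast++
(s=2,f=4) a[fast]=0 → fast++
(s=2,f=5) a[fast]=0 → fast++
(s=2,f=6) a[fast]=2≠0 swap→a[2]=2 → slow++,fast++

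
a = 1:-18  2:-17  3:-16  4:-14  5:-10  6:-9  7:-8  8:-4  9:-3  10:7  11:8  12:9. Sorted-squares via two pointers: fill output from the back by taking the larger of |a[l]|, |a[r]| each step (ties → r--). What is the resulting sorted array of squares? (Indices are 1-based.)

[1,12] |-18|>|9| out[12]=324 → l++
[2,12] |-17|>|9| out[11]=289 → l++
[3,12] |-16|>|9| out[10]=256 → l++
[4,12] |-14|>|9| out[9]=196 → l++
[5,12] |-10|>|9| out[8]=100 → l++
[6,12] |-9|<=|9| out[7]=81 → r--
[6,11] |-9|>|8| out[6]=81 → l++
[7,11] |-8|<=|8| out[5]=64 → r--
[7,10] |-8|>|7| out[4]=64 → l++
[8,10] |-4|<=|7| out[3]=49 → r--
[8,9] |-4|>|-3| out[2]=16 → l++
[9,9] |-3|<=|-3| out[1]=9 → r--

[9, 16, 49, 64, 64, 81, 81, 100, 196, 256, 289, 324]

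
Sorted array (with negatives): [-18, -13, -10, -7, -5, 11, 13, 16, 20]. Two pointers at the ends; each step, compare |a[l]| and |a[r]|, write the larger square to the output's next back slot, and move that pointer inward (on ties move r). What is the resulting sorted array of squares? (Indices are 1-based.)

[1,9] |-18|<=|20| out[9]=400 → r--
[1,8] |-18|>|16| out[8]=324 → l++
[2,8] |-13|<=|16| out[7]=256 → r--
[2,7] |-13|<=|13| out[6]=169 → r--
[2,6] |-13|>|11| out[5]=169 → l++
[3,6] |-10|<=|11| out[4]=121 → r--
[3,5] |-10|>|-5| out[3]=100 → l++
[4,5] |-7|>|-5| out[2]=49 → l++
[5,5] |-5|<=|-5| out[1]=25 → r--

[25, 49, 100, 121, 169, 169, 256, 324, 400]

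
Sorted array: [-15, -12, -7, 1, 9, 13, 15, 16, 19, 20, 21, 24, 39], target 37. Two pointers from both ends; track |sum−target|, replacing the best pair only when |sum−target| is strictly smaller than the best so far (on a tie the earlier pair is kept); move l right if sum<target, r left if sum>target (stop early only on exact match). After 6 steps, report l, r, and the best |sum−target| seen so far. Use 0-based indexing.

l=5, r=11, best |Δ|=3

[0,12] -15+39=24 d=13 * → l++
[1,12] -12+39=27 d=10 * → l++
[2,12] -7+39=32 d=5 * → l++
[3,12] 1+39=40 d=3 * → r--
[3,11] 1+24=25 d=12 → l++
[4,11] 9+24=33 d=4 → l++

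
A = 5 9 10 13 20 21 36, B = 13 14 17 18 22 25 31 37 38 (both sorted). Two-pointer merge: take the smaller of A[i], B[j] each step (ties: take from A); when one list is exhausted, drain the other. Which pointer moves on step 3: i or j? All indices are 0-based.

i

[i=0,j=0] A[i]=5<=B[j]=13 take 5 → i++
[i=1,j=0] A[i]=9<=B[j]=13 take 9 → i++
[i=2,j=0] A[i]=10<=B[j]=13 take 10 → i++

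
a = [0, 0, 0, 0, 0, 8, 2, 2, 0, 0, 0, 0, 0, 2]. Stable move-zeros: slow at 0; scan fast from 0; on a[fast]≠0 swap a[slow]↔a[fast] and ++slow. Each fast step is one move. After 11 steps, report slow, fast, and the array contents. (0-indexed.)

(s=0,f=0) a[fast]=0 → fast++
(s=0,f=1) a[fast]=0 → fast++
(s=0,f=2) a[fast]=0 → fast++
(s=0,f=3) a[fast]=0 → fast++
(s=0,f=4) a[fast]=0 → fast++
(s=0,f=5) a[fast]=8≠0 swap→a[0]=8 → slow++,fast++
(s=1,f=6) a[fast]=2≠0 swap→a[1]=2 → slow++,fast++
(s=2,f=7) a[fast]=2≠0 swap→a[2]=2 → slow++,fast++
(s=3,f=8) a[fast]=0 → fast++
(s=3,f=9) a[fast]=0 → fast++
(s=3,f=10) a[fast]=0 → fast++

slow=3, fast=11, a=[8, 2, 2, 0, 0, 0, 0, 0, 0, 0, 0, 0, 0, 2]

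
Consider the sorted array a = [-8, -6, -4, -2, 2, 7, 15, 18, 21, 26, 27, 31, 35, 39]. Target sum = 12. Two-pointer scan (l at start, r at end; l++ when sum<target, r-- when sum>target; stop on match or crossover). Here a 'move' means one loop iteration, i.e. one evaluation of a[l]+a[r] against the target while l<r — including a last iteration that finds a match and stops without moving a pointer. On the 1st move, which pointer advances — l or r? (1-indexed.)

r

l=1 r=14: -8+39=31 >12, r--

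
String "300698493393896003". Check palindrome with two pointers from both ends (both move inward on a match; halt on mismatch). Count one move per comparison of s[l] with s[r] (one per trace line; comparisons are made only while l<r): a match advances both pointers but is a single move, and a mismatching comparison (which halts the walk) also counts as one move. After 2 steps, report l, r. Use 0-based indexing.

l=0 r=17: '3'=='3', l++,r--
l=1 r=16: '0'=='0', l++,r--

l=2, r=15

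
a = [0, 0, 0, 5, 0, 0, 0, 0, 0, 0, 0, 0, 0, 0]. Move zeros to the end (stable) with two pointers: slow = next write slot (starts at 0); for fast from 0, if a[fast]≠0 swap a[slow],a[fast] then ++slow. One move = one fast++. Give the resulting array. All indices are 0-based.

[5, 0, 0, 0, 0, 0, 0, 0, 0, 0, 0, 0, 0, 0]

slow=0 fast=0: a[fast]=0, fast++
slow=0 fast=1: a[fast]=0, fast++
slow=0 fast=2: a[fast]=0, fast++
slow=0 fast=3: a[fast]=5≠0 swap→a[0]=5, slow++,fast++
slow=1 fast=4: a[fast]=0, fast++
slow=1 fast=5: a[fast]=0, fast++
slow=1 fast=6: a[fast]=0, fast++
slow=1 fast=7: a[fast]=0, fast++
slow=1 fast=8: a[fast]=0, fast++
slow=1 fast=9: a[fast]=0, fast++
slow=1 fast=10: a[fast]=0, fast++
slow=1 fast=11: a[fast]=0, fast++
slow=1 fast=12: a[fast]=0, fast++
slow=1 fast=13: a[fast]=0, fast++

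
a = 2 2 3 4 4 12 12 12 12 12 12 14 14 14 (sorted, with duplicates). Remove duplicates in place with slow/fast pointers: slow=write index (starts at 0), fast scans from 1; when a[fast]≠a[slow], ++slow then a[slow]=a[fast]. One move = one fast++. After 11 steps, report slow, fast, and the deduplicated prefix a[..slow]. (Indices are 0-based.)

slow=0 fast=1: a[fast]=2=a[slow] dup, fast++
slow=0 fast=2: a[fast]=3≠a[slow]=2 write a[1]=3, slow++,fast++
slow=1 fast=3: a[fast]=4≠a[slow]=3 write a[2]=4, slow++,fast++
slow=2 fast=4: a[fast]=4=a[slow] dup, fast++
slow=2 fast=5: a[fast]=12≠a[slow]=4 write a[3]=12, slow++,fast++
slow=3 fast=6: a[fast]=12=a[slow] dup, fast++
slow=3 fast=7: a[fast]=12=a[slow] dup, fast++
slow=3 fast=8: a[fast]=12=a[slow] dup, fast++
slow=3 fast=9: a[fast]=12=a[slow] dup, fast++
slow=3 fast=10: a[fast]=12=a[slow] dup, fast++
slow=3 fast=11: a[fast]=14≠a[slow]=12 write a[4]=14, slow++,fast++

slow=4, fast=12, prefix=[2, 3, 4, 12, 14]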